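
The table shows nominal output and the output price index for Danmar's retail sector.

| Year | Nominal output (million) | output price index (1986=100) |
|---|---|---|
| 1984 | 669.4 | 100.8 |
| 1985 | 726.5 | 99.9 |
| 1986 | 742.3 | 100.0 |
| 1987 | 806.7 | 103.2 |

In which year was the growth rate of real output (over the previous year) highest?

1985

1985: real = 726.5/0.999 = 727.23; growth vs 1984 (664.09) = 9.51%.
1986: real = 742.3/1.000 = 742.30; growth vs 1985 (727.23) = 2.07%.
1987: real = 806.7/1.032 = 781.69; growth vs 1986 (742.30) = 5.31%.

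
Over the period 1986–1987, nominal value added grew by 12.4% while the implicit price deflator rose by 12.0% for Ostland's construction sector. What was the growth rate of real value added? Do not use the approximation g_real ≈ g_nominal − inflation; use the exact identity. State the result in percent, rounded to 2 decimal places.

(1 + g_nom) = (1 + g_real)(1 + π), so g_real = 1.1240 / 1.1200 − 1 = 0.00357.

0.36%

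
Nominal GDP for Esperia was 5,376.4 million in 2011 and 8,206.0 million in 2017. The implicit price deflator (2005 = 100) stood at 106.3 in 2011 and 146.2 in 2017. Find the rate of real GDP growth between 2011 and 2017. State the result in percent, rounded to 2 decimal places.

Real GDP 2011 = 5376.4 / 1.063 = 5057.76.
Real GDP 2017 = 8206.0 / 1.462 = 5612.86.
Real growth = 5612.86 / 5057.76 − 1 = 0.1098.

10.98%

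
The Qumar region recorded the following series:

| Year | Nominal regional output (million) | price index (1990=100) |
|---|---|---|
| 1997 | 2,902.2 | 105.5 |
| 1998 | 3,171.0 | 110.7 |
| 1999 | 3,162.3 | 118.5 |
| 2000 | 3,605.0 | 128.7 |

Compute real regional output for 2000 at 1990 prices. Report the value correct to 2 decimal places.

2,801.09 million

Real regional output 2000 = 3605.0 / 1.287 = 2801.09.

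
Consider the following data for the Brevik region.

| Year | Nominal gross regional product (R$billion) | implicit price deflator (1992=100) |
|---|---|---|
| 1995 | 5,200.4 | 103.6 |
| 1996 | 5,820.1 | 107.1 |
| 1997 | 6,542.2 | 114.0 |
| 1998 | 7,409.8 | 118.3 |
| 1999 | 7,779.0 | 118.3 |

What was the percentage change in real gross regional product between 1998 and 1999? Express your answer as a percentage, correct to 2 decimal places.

Real gross regional product 1998 = 7409.8/1.183 = 6263.57.
Real gross regional product 1999 = 7779.0/1.183 = 6575.66.
Change = 6575.66/6263.57 − 1 = 0.0498.

4.98%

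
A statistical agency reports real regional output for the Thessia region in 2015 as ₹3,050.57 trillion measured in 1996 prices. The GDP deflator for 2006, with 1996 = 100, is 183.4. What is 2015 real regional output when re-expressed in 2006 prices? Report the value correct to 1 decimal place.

₹5,594.7 trillion

Real regional output in 2006 prices = Real regional output in 1996 prices × (P_2006/P_1996) = 3050.57 × 1.834 = 5594.75.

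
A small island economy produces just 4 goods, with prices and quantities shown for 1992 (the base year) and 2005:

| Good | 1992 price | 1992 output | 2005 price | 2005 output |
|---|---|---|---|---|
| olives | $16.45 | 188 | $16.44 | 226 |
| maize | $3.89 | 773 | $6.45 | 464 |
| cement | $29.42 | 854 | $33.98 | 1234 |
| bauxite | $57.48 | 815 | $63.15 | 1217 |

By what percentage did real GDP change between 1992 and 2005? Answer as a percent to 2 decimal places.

Real GDP 1992 = Nominal GDP 1992 = 16.45·188 + 3.89·773 + 29.42·854 + 57.48·815 = 78070.45.
Real GDP 2005 (at 1992 prices) = 16.45·226 + 3.89·464 + 29.42·1234 + 57.48·1217 = 111780.10.
Real growth = 111780.10/78070.45 − 1 = 0.4318.

43.18%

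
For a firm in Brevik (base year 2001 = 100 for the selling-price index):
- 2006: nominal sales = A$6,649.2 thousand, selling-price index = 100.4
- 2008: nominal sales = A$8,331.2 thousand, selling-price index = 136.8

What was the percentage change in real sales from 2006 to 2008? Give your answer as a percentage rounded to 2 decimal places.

Deflate each year: 2006 → 6649.2/1.004 = 6622.71; 2008 → 8331.2/1.368 = 6090.06.
So real sales changed by 6090.06/6622.71 − 1 = -0.0804, i.e. -8.04%.

-8.04%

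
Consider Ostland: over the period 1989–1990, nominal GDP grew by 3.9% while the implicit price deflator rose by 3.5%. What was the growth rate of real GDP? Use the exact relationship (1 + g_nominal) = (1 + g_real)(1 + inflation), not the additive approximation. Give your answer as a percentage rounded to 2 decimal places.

(1 + g_nom) = (1 + g_real)(1 + π), so g_real = 1.0390 / 1.0350 − 1 = 0.00386.

0.39%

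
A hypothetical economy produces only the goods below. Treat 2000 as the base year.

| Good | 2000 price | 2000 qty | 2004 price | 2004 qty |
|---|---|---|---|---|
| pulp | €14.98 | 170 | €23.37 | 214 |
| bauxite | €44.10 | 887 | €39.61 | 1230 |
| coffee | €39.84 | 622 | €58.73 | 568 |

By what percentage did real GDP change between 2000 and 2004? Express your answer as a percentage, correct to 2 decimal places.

20.52%

Real GDP 2000 = Nominal GDP 2000 = 14.98·170 + 44.10·887 + 39.84·622 = 66443.78.
Real GDP 2004 (at 2000 prices) = 14.98·214 + 44.10·1230 + 39.84·568 = 80077.84.
Real growth = 80077.84/66443.78 − 1 = 0.2052.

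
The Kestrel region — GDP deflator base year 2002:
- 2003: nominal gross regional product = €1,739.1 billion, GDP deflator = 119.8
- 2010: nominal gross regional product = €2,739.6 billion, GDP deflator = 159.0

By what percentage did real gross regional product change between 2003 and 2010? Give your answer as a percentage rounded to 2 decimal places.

18.69%

Real gross regional product 2003 = 1739.1 / 1.198 = 1451.67.
Real gross regional product 2010 = 2739.6 / 1.590 = 1723.02.
Real growth = 1723.02 / 1451.67 − 1 = 0.1869.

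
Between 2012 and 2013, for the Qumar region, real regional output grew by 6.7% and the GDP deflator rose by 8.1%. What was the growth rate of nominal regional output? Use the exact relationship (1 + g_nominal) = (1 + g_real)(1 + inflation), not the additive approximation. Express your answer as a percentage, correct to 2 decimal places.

(1 + g_nom) = (1 + g_real)(1 + π) = 1.0670 × 1.0810 = 1.15343.

15.34%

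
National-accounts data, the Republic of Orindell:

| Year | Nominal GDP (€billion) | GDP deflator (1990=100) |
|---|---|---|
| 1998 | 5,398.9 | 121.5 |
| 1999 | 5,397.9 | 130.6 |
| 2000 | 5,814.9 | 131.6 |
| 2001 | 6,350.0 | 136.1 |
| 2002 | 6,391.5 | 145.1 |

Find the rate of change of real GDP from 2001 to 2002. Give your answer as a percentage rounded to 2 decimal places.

-5.59%

Real GDP 2001 = 6350.0/1.361 = 4665.69.
Real GDP 2002 = 6391.5/1.451 = 4404.89.
Change = 4404.89/4665.69 − 1 = -0.0559.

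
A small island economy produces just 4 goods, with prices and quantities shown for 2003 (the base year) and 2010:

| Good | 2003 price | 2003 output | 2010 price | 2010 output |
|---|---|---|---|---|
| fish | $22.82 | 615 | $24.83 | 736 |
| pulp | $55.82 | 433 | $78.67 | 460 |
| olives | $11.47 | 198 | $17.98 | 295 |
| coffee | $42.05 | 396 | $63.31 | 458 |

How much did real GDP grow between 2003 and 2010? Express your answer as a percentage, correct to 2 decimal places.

Real GDP 2003 = Nominal GDP 2003 = 22.82·615 + 55.82·433 + 11.47·198 + 42.05·396 = 57127.22.
Real GDP 2010 (at 2003 prices) = 22.82·736 + 55.82·460 + 11.47·295 + 42.05·458 = 65115.27.
Real growth = 65115.27/57127.22 − 1 = 0.1398.

13.98%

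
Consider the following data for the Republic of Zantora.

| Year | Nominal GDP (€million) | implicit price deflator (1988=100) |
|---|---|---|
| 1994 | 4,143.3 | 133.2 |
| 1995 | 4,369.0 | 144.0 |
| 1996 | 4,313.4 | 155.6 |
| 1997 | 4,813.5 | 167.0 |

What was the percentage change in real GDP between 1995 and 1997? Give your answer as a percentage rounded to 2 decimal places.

-5.00%

Real GDP 1995 = 4369.0/1.440 = 3034.03.
Real GDP 1997 = 4813.5/1.670 = 2882.34.
Change = 2882.34/3034.03 − 1 = -0.0500.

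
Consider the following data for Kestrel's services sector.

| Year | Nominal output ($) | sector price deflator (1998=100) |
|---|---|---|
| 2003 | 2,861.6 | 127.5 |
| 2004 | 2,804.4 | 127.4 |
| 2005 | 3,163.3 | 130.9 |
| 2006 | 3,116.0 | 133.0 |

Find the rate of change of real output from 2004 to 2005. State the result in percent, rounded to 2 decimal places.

Real output 2004 = 2804.4/1.274 = 2201.26.
Real output 2005 = 3163.3/1.309 = 2416.58.
Change = 2416.58/2201.26 − 1 = 0.0978.

9.78%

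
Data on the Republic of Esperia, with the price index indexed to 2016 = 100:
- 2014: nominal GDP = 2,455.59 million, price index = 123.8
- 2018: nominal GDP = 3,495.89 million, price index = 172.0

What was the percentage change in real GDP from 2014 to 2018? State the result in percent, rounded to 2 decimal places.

2.47%

Real GDP 2014 = 2455.59 / 1.238 = 1983.51.
Real GDP 2018 = 3495.89 / 1.720 = 2032.49.
Real growth = 2032.49 / 1983.51 − 1 = 0.0247.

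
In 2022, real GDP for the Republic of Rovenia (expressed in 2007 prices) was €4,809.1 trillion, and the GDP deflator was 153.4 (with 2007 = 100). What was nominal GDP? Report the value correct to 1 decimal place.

Nominal GDP = Real × (GDP deflator/100) = 4809.1 × 1.534 = 7377.16.

€7,377.2 trillion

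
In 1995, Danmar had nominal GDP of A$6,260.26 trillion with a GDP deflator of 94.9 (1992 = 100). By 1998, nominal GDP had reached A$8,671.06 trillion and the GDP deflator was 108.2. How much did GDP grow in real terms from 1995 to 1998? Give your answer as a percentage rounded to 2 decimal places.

Deflate each year: 1995 → 6260.26/0.949 = 6596.69; 1998 → 8671.06/1.082 = 8013.92.
So real GDP changed by 8013.92/6596.69 − 1 = 0.2148, i.e. 21.48%.

21.48%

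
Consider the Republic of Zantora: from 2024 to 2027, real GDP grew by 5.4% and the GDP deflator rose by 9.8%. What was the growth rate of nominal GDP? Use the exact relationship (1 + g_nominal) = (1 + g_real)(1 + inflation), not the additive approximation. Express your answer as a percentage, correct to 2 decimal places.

15.73%

(1 + g_nom) = (1 + g_real)(1 + π) = 1.0540 × 1.0980 = 1.15729.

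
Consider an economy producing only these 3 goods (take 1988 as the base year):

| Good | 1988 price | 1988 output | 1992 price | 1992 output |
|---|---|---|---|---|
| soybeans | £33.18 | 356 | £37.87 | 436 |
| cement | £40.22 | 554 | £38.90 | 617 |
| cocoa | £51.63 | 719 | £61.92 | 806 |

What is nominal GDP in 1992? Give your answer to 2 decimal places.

£90420.14

Nominal GDP 1992 = Σ (p_1992 × q_1992) = 37.87·436 + 38.90·617 + 61.92·806 = 90420.14.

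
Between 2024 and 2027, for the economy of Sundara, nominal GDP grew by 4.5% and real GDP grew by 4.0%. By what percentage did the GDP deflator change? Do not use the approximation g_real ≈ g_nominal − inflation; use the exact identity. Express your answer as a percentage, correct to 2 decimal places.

(1 + g_nom) = (1 + g_real)(1 + π), so π = 1.0450 / 1.0400 − 1 = 0.00481.

0.48%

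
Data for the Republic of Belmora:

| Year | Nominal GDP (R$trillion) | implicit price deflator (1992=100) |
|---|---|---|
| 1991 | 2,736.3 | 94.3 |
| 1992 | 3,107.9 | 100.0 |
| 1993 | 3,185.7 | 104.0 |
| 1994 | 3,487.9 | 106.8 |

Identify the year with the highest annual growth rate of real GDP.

1992

1992: real = 3107.9/1.000 = 3107.90; growth vs 1991 (2901.70) = 7.11%.
1993: real = 3185.7/1.040 = 3063.17; growth vs 1992 (3107.90) = -1.44%.
1994: real = 3487.9/1.068 = 3265.82; growth vs 1993 (3063.17) = 6.62%.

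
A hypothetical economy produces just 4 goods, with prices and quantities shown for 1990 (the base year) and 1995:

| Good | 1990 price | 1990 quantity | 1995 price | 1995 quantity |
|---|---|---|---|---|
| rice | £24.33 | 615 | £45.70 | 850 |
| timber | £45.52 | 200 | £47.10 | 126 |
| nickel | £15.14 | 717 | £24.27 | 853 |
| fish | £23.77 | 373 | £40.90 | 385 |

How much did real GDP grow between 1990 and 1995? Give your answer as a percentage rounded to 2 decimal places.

10.72%

Real GDP 1990 = Nominal GDP 1990 = 24.33·615 + 45.52·200 + 15.14·717 + 23.77·373 = 43788.54.
Real GDP 1995 (at 1990 prices) = 24.33·850 + 45.52·126 + 15.14·853 + 23.77·385 = 48481.89.
Real growth = 48481.89/43788.54 − 1 = 0.1072.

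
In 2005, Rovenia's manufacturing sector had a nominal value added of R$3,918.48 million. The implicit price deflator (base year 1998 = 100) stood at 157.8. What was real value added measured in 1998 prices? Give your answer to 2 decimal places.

R$2,483.19 million

Real value added = Nominal / (implicit price deflator/100) = 3918.48 / 1.578 = 2483.19.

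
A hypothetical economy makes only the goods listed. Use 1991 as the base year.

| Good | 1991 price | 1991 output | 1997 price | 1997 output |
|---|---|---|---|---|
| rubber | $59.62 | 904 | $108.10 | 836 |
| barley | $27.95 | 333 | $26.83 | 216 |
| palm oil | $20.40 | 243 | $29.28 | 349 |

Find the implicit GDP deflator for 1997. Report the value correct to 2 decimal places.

Nominal GDP 1997 = 108.10·836 + 26.83·216 + 29.28·349 = 106385.60.
Real GDP 1997 (at 1991 prices) = 59.62·836 + 27.95·216 + 20.40·349 = 62999.12.
Deflator = Nominal/Real × 100 = 106385.60/62999.12 × 100 = 168.868.

168.87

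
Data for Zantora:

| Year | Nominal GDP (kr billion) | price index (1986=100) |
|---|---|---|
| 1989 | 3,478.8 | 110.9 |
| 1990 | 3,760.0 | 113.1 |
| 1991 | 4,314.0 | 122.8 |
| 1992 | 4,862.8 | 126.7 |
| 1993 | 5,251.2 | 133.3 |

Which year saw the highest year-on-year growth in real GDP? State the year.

1992

1990: real = 3760.0/1.131 = 3324.49; growth vs 1989 (3136.88) = 5.98%.
1991: real = 4314.0/1.228 = 3513.03; growth vs 1990 (3324.49) = 5.67%.
1992: real = 4862.8/1.267 = 3838.04; growth vs 1991 (3513.03) = 9.25%.
1993: real = 5251.2/1.333 = 3939.38; growth vs 1992 (3838.04) = 2.64%.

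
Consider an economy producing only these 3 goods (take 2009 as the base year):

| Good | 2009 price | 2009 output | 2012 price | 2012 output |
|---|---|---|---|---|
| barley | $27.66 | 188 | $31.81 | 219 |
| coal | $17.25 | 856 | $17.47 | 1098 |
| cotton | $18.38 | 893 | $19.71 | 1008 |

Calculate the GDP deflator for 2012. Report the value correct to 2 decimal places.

105.72

Nominal GDP 2012 = 31.81·219 + 17.47·1098 + 19.71·1008 = 46016.13.
Real GDP 2012 (at 2009 prices) = 27.66·219 + 17.25·1098 + 18.38·1008 = 43525.08.
Deflator = Nominal/Real × 100 = 46016.13/43525.08 × 100 = 105.723.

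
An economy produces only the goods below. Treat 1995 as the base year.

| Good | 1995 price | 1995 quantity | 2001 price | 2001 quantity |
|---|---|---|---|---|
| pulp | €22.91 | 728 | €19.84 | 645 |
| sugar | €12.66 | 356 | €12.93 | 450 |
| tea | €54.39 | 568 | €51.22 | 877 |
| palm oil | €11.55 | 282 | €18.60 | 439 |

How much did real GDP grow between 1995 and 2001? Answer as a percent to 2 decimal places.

32.36%

Real GDP 1995 = Nominal GDP 1995 = 22.91·728 + 12.66·356 + 54.39·568 + 11.55·282 = 55336.06.
Real GDP 2001 (at 1995 prices) = 22.91·645 + 12.66·450 + 54.39·877 + 11.55·439 = 73244.43.
Real growth = 73244.43/55336.06 − 1 = 0.3236.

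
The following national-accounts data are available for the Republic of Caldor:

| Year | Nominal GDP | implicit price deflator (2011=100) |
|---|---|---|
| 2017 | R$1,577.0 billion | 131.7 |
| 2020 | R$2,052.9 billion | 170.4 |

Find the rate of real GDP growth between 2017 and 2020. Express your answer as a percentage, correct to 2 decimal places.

Real GDP 2017 = 1577.0 / 1.317 = 1197.42.
Real GDP 2020 = 2052.9 / 1.704 = 1204.75.
Real growth = 1204.75 / 1197.42 − 1 = 0.0061.

0.61%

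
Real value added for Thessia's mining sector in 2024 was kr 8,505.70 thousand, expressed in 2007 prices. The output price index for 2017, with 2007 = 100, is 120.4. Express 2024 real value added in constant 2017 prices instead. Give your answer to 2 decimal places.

kr 10,240.86 thousand

Real value added in 2017 prices = Real value added in 2007 prices × (P_2017/P_2007) = 8505.70 × 1.204 = 10240.86.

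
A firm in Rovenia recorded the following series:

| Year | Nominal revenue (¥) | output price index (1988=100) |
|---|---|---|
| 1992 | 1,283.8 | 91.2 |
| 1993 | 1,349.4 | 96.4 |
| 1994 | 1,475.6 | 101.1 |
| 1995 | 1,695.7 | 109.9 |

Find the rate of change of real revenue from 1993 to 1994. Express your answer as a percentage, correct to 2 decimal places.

4.27%

Real revenue 1993 = 1349.4/0.964 = 1399.79.
Real revenue 1994 = 1475.6/1.011 = 1459.55.
Change = 1459.55/1399.79 − 1 = 0.0427.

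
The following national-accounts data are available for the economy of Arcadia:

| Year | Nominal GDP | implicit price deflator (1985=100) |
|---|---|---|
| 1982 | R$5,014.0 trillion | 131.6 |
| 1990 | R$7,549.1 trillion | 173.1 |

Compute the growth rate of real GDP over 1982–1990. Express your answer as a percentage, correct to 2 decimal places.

14.46%

Deflate each year: 1982 → 5014.0/1.316 = 3810.03; 1990 → 7549.1/1.731 = 4361.12.
So real GDP changed by 4361.12/3810.03 − 1 = 0.1446, i.e. 14.46%.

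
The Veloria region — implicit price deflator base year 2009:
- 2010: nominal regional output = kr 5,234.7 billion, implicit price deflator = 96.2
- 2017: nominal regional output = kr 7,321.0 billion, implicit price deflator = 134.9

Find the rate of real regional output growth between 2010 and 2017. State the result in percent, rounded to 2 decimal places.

Deflate each year: 2010 → 5234.7/0.962 = 5441.48; 2017 → 7321.0/1.349 = 5426.98.
So real regional output changed by 5426.98/5441.48 − 1 = -0.0027, i.e. -0.27%.

-0.27%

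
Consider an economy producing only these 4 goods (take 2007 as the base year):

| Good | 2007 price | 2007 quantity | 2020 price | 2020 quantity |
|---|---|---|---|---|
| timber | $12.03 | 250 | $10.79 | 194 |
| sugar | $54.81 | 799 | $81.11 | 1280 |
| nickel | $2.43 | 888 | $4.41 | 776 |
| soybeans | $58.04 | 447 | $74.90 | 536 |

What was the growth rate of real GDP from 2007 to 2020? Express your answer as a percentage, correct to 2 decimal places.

Real GDP 2007 = Nominal GDP 2007 = 12.03·250 + 54.81·799 + 2.43·888 + 58.04·447 = 74902.41.
Real GDP 2020 (at 2007 prices) = 12.03·194 + 54.81·1280 + 2.43·776 + 58.04·536 = 105485.74.
Real growth = 105485.74/74902.41 − 1 = 0.4083.

40.83%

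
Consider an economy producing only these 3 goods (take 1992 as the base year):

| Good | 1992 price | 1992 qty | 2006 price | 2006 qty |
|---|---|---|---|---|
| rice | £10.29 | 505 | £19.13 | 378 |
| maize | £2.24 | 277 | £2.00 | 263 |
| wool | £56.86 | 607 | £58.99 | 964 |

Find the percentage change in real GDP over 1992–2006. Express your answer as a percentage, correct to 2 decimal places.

Real GDP 1992 = Nominal GDP 1992 = 10.29·505 + 2.24·277 + 56.86·607 = 40330.95.
Real GDP 2006 (at 1992 prices) = 10.29·378 + 2.24·263 + 56.86·964 = 59291.78.
Real growth = 59291.78/40330.95 − 1 = 0.4701.

47.01%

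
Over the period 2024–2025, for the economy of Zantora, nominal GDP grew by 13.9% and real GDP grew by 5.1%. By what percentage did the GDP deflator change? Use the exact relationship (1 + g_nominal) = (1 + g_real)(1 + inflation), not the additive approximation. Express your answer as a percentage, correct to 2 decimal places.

(1 + g_nom) = (1 + g_real)(1 + π), so π = 1.1390 / 1.0510 − 1 = 0.08373.

8.37%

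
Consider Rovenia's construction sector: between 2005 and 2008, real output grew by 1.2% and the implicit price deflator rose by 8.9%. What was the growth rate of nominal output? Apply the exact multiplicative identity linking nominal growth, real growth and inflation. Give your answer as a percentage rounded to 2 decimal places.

10.21%

(1 + g_nom) = (1 + g_real)(1 + π) = 1.0120 × 1.0890 = 1.10207.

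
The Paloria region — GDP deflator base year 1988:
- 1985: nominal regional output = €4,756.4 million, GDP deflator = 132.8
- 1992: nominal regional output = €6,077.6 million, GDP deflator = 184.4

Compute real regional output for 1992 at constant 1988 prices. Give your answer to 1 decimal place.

€3,295.9 million

Real regional output = Nominal / (GDP deflator/100) = 6077.6 / 1.844 = 3295.88.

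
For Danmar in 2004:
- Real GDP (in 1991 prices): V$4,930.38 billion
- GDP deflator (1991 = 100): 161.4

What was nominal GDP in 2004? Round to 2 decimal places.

Nominal GDP = Real × (GDP deflator/100) = 4930.38 × 1.614 = 7957.63.

V$7,957.63 billion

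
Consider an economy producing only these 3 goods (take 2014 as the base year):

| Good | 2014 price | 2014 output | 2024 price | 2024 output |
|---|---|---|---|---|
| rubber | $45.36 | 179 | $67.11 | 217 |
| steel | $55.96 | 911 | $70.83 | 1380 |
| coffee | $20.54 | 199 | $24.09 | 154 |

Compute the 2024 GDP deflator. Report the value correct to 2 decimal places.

Nominal GDP 2024 = 67.11·217 + 70.83·1380 + 24.09·154 = 116018.13.
Real GDP 2024 (at 2014 prices) = 45.36·217 + 55.96·1380 + 20.54·154 = 90231.08.
Deflator = Nominal/Real × 100 = 116018.13/90231.08 × 100 = 128.579.

128.58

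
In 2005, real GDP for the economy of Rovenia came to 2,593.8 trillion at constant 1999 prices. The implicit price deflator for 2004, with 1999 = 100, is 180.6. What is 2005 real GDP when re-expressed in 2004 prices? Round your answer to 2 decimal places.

4,684.40 trillion

Real GDP in 2004 prices = Real GDP in 1999 prices × (P_2004/P_1999) = 2593.8 × 1.806 = 4684.40.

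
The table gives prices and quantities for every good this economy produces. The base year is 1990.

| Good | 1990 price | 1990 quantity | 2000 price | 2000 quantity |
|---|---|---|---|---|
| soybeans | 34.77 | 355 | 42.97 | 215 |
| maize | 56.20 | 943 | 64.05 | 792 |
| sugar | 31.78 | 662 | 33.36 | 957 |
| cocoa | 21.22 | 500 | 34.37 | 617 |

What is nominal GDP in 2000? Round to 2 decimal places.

113097.96

Nominal GDP 2000 = Σ (p_2000 × q_2000) = 42.97·215 + 64.05·792 + 33.36·957 + 34.37·617 = 113097.96.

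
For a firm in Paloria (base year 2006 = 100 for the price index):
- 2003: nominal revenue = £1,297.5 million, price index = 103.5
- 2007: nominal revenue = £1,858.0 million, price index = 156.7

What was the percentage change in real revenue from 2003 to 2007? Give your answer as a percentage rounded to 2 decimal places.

Real revenue 2003 = 1297.5 / 1.035 = 1253.62.
Real revenue 2007 = 1858.0 / 1.567 = 1185.71.
Real growth = 1185.71 / 1253.62 − 1 = -0.0542.

-5.42%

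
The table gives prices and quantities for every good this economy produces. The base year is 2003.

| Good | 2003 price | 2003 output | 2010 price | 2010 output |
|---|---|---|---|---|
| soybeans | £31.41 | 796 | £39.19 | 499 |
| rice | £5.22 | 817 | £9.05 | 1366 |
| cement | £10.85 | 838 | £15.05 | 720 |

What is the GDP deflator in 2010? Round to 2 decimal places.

Nominal GDP 2010 = 39.19·499 + 9.05·1366 + 15.05·720 = 42754.11.
Real GDP 2010 (at 2003 prices) = 31.41·499 + 5.22·1366 + 10.85·720 = 30616.11.
Deflator = Nominal/Real × 100 = 42754.11/30616.11 × 100 = 139.646.

139.65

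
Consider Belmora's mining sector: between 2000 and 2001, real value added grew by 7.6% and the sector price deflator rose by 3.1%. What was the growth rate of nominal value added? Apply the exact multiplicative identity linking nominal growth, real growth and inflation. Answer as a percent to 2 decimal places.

(1 + g_nom) = (1 + g_real)(1 + π) = 1.0760 × 1.0310 = 1.10936.

10.94%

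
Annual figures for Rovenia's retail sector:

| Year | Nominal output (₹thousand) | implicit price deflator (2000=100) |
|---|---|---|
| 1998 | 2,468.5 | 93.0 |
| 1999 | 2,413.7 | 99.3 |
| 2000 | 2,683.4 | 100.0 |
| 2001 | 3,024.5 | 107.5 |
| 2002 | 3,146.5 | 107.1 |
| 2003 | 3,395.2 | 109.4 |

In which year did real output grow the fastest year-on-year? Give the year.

1999: real = 2413.7/0.993 = 2430.72; growth vs 1998 (2654.30) = -8.42%.
2000: real = 2683.4/1.000 = 2683.40; growth vs 1999 (2430.72) = 10.40%.
2001: real = 3024.5/1.075 = 2813.49; growth vs 2000 (2683.40) = 4.85%.
2002: real = 3146.5/1.071 = 2937.91; growth vs 2001 (2813.49) = 4.42%.
2003: real = 3395.2/1.094 = 3103.47; growth vs 2002 (2937.91) = 5.64%.

2000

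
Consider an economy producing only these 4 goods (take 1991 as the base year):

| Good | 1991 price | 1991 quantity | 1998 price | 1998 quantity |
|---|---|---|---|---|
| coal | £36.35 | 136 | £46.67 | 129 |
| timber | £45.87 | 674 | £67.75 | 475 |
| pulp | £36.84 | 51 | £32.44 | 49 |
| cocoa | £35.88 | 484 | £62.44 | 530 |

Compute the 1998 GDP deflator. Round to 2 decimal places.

Nominal GDP 1998 = 46.67·129 + 67.75·475 + 32.44·49 + 62.44·530 = 72884.44.
Real GDP 1998 (at 1991 prices) = 36.35·129 + 45.87·475 + 36.84·49 + 35.88·530 = 47298.96.
Deflator = Nominal/Real × 100 = 72884.44/47298.96 × 100 = 154.093.

154.09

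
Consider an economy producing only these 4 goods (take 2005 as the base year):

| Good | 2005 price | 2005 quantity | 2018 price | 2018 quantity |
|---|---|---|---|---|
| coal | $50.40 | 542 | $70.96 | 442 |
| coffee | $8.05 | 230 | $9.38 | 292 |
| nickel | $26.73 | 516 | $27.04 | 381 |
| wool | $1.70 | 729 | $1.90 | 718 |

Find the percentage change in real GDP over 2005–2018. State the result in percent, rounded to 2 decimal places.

Real GDP 2005 = Nominal GDP 2005 = 50.40·542 + 8.05·230 + 26.73·516 + 1.70·729 = 44200.28.
Real GDP 2018 (at 2005 prices) = 50.40·442 + 8.05·292 + 26.73·381 + 1.70·718 = 36032.13.
Real growth = 36032.13/44200.28 − 1 = -0.1848.

-18.48%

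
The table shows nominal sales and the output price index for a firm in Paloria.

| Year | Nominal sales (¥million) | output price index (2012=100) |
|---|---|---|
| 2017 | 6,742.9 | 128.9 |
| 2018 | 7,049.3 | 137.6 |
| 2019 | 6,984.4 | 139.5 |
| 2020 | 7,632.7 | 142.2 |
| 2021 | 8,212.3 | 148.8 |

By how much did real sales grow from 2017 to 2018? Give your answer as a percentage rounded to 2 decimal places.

Real sales 2017 = 6742.9/1.289 = 5231.11.
Real sales 2018 = 7049.3/1.376 = 5123.04.
Change = 5123.04/5231.11 − 1 = -0.0207.

-2.07%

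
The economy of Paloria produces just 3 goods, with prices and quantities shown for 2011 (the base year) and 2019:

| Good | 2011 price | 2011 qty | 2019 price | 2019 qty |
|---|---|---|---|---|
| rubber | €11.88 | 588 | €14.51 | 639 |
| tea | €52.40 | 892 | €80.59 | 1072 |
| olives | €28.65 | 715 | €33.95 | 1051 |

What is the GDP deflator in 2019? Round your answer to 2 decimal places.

139.92

Nominal GDP 2019 = 14.51·639 + 80.59·1072 + 33.95·1051 = 131345.82.
Real GDP 2019 (at 2011 prices) = 11.88·639 + 52.40·1072 + 28.65·1051 = 93875.27.
Deflator = Nominal/Real × 100 = 131345.82/93875.27 × 100 = 139.915.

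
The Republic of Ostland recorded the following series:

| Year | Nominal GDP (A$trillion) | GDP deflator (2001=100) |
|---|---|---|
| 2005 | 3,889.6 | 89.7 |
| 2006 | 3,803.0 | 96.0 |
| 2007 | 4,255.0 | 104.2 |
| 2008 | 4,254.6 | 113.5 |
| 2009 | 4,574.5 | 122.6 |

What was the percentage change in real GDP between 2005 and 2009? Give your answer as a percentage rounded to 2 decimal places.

-13.95%

Real GDP 2005 = 3889.6/0.897 = 4336.23.
Real GDP 2009 = 4574.5/1.226 = 3731.24.
Change = 3731.24/4336.23 − 1 = -0.1395.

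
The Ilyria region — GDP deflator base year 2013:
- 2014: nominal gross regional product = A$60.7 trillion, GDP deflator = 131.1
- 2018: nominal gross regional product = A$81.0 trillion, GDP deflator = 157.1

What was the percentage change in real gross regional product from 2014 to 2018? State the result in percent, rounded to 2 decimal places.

Real gross regional product 2014 = 60.7 / 1.311 = 46.30.
Real gross regional product 2018 = 81.0 / 1.571 = 51.56.
Real growth = 51.56 / 46.30 − 1 = 0.1136.

11.36%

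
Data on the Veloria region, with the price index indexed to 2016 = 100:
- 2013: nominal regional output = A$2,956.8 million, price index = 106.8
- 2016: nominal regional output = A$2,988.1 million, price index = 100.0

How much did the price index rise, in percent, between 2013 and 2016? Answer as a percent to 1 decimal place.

Price-level change = 100.0 / 106.8 − 1 = -0.0637.

-6.4%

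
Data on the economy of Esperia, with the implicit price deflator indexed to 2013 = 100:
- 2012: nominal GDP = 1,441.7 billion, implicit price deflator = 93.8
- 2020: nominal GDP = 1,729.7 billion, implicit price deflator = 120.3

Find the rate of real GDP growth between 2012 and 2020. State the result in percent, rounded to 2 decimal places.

Real GDP 2012 = 1441.7 / 0.938 = 1536.99.
Real GDP 2020 = 1729.7 / 1.203 = 1437.82.
Real growth = 1437.82 / 1536.99 − 1 = -0.0645.

-6.45%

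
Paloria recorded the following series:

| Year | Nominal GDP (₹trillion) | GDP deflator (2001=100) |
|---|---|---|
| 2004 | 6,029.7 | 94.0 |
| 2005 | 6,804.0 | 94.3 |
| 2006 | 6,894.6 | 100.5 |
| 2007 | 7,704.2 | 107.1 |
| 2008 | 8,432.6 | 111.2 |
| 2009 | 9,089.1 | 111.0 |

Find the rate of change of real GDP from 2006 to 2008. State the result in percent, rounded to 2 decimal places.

10.54%

Real GDP 2006 = 6894.6/1.005 = 6860.30.
Real GDP 2008 = 8432.6/1.112 = 7583.27.
Change = 7583.27/6860.30 − 1 = 0.1054.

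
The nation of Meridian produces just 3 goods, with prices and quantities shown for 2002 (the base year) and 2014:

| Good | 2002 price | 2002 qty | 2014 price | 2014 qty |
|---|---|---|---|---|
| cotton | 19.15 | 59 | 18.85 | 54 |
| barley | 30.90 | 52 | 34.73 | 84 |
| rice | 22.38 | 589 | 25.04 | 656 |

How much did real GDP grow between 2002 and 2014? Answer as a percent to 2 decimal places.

15.03%

Real GDP 2002 = Nominal GDP 2002 = 19.15·59 + 30.90·52 + 22.38·589 = 15918.47.
Real GDP 2014 (at 2002 prices) = 19.15·54 + 30.90·84 + 22.38·656 = 18310.98.
Real growth = 18310.98/15918.47 − 1 = 0.1503.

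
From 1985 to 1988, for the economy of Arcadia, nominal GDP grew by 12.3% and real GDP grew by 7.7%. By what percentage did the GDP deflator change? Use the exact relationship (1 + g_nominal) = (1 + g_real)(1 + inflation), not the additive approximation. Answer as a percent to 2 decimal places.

4.27%

(1 + g_nom) = (1 + g_real)(1 + π), so π = 1.1230 / 1.0770 − 1 = 0.04271.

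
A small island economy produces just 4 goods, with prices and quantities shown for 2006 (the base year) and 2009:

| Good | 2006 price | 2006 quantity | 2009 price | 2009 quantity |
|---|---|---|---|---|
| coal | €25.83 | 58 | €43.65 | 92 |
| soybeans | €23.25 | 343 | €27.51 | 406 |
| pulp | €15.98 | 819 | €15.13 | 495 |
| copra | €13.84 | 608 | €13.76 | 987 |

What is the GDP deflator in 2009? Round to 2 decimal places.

Nominal GDP 2009 = 43.65·92 + 27.51·406 + 15.13·495 + 13.76·987 = 36255.33.
Real GDP 2009 (at 2006 prices) = 25.83·92 + 23.25·406 + 15.98·495 + 13.84·987 = 33386.04.
Deflator = Nominal/Real × 100 = 36255.33/33386.04 × 100 = 108.594.

108.59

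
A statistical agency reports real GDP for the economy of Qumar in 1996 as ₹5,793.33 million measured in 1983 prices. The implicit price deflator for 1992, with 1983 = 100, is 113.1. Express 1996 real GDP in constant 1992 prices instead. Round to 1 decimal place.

Real GDP in 1992 prices = Real GDP in 1983 prices × (P_1992/P_1983) = 5793.33 × 1.131 = 6552.26.

₹6,552.3 million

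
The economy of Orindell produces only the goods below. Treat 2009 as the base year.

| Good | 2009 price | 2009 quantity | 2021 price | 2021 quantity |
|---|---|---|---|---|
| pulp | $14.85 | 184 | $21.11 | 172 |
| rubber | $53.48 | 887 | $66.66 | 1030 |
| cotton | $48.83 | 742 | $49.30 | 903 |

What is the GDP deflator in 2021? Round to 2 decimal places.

Nominal GDP 2021 = 21.11·172 + 66.66·1030 + 49.30·903 = 116808.62.
Real GDP 2021 (at 2009 prices) = 14.85·172 + 53.48·1030 + 48.83·903 = 101732.09.
Deflator = Nominal/Real × 100 = 116808.62/101732.09 × 100 = 114.820.

114.82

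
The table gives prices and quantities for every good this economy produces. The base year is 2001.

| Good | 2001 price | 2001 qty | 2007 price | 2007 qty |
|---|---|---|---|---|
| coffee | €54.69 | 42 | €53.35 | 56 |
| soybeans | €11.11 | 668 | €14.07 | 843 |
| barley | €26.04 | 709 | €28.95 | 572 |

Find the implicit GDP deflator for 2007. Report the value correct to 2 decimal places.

Nominal GDP 2007 = 53.35·56 + 14.07·843 + 28.95·572 = 31408.01.
Real GDP 2007 (at 2001 prices) = 54.69·56 + 11.11·843 + 26.04·572 = 27323.25.
Deflator = Nominal/Real × 100 = 31408.01/27323.25 × 100 = 114.950.

114.95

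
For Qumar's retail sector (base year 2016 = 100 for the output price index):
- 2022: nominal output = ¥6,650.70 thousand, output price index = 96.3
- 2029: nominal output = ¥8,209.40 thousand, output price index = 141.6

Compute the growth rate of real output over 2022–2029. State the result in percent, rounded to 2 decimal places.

Deflate each year: 2022 → 6650.70/0.963 = 6906.23; 2029 → 8209.40/1.416 = 5797.60.
So real output changed by 5797.60/6906.23 − 1 = -0.1605, i.e. -16.05%.

-16.05%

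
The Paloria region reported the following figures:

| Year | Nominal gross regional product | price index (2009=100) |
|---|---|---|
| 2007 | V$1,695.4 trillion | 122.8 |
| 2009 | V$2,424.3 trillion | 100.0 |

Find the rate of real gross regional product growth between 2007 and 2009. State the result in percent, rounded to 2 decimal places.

Deflate each year: 2007 → 1695.4/1.228 = 1380.62; 2009 → 2424.3/1.000 = 2424.30.
So real gross regional product changed by 2424.30/1380.62 − 1 = 0.7560, i.e. 75.60%.

75.60%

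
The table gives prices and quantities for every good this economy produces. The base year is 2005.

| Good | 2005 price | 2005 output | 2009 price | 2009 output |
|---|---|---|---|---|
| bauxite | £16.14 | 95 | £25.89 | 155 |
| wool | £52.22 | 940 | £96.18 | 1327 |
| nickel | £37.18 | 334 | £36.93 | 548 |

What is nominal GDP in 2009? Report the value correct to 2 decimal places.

Nominal GDP 2009 = Σ (p_2009 × q_2009) = 25.89·155 + 96.18·1327 + 36.93·548 = 151881.45.

£151881.45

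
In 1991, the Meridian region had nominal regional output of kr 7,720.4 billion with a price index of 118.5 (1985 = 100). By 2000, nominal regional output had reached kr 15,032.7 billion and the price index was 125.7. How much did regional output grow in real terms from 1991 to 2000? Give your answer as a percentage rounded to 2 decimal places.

83.56%

Deflate each year: 1991 → 7720.4/1.185 = 6515.11; 2000 → 15032.7/1.257 = 11959.19.
So real regional output changed by 11959.19/6515.11 − 1 = 0.8356, i.e. 83.56%.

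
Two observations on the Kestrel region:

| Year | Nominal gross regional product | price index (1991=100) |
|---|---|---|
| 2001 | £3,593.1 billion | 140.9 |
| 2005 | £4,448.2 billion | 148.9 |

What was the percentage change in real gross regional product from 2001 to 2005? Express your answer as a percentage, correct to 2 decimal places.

17.15%

Real gross regional product 2001 = 3593.1 / 1.409 = 2550.11.
Real gross regional product 2005 = 4448.2 / 1.489 = 2987.37.
Real growth = 2987.37 / 2550.11 − 1 = 0.1715.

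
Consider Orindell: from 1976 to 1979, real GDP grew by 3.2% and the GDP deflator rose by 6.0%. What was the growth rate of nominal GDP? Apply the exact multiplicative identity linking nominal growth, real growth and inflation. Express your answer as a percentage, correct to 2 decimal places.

(1 + g_nom) = (1 + g_real)(1 + π) = 1.0320 × 1.0600 = 1.09392.

9.39%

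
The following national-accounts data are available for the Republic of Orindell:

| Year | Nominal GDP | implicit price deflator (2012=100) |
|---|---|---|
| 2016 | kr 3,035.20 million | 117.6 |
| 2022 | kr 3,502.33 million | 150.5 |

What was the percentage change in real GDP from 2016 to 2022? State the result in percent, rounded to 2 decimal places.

Deflate each year: 2016 → 3035.20/1.176 = 2580.95; 2022 → 3502.33/1.505 = 2327.13.
So real GDP changed by 2327.13/2580.95 − 1 = -0.0983, i.e. -9.83%.

-9.83%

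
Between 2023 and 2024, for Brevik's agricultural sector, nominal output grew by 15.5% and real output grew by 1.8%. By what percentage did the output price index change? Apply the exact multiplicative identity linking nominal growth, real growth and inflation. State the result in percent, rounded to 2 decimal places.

(1 + g_nom) = (1 + g_real)(1 + π), so π = 1.1550 / 1.0180 − 1 = 0.13458.

13.46%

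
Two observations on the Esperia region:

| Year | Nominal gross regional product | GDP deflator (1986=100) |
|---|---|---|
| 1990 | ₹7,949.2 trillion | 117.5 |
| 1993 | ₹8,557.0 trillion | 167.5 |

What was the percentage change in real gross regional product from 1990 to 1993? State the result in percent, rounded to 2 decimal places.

-24.49%

Real gross regional product 1990 = 7949.2 / 1.175 = 6765.28.
Real gross regional product 1993 = 8557.0 / 1.675 = 5108.66.
Real growth = 5108.66 / 6765.28 − 1 = -0.2449.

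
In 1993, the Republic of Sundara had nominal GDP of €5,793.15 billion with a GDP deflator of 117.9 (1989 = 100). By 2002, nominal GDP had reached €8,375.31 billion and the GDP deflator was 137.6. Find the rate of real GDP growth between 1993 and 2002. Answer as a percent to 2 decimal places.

23.87%

Real GDP 1993 = 5793.15 / 1.179 = 4913.61.
Real GDP 2002 = 8375.31 / 1.376 = 6086.71.
Real growth = 6086.71 / 4913.61 − 1 = 0.2387.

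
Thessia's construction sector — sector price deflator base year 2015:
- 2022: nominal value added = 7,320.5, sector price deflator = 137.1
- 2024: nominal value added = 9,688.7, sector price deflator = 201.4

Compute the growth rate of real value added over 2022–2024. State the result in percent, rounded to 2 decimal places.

-9.90%

Deflate each year: 2022 → 7320.5/1.371 = 5339.53; 2024 → 9688.7/2.014 = 4810.68.
So real value added changed by 4810.68/5339.53 − 1 = -0.0990, i.e. -9.90%.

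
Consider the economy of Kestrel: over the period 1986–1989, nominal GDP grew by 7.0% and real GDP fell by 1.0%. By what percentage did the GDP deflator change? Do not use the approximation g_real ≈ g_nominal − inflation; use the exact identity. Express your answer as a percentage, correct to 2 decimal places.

(1 + g_nom) = (1 + g_real)(1 + π), so π = 1.0700 / 0.9900 − 1 = 0.08081.

8.08%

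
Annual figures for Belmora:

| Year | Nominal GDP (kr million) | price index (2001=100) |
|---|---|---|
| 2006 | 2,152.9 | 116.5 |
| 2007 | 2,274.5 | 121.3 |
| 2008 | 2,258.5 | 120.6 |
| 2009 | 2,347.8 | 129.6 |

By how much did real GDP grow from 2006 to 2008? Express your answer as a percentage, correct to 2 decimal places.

1.34%

Real GDP 2006 = 2152.9/1.165 = 1847.98.
Real GDP 2008 = 2258.5/1.206 = 1872.72.
Change = 1872.72/1847.98 − 1 = 0.0134.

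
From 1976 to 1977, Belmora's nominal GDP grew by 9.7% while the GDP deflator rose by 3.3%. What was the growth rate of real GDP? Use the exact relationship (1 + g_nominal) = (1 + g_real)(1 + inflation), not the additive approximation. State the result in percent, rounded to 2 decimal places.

(1 + g_nom) = (1 + g_real)(1 + π), so g_real = 1.0970 / 1.0330 − 1 = 0.06196.

6.20%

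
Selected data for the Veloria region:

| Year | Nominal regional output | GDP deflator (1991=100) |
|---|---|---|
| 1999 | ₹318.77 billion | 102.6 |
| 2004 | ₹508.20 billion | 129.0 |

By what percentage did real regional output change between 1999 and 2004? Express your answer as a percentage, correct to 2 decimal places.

26.80%

Real regional output 1999 = 318.77 / 1.026 = 310.69.
Real regional output 2004 = 508.20 / 1.290 = 393.95.
Real growth = 393.95 / 310.69 − 1 = 0.2680.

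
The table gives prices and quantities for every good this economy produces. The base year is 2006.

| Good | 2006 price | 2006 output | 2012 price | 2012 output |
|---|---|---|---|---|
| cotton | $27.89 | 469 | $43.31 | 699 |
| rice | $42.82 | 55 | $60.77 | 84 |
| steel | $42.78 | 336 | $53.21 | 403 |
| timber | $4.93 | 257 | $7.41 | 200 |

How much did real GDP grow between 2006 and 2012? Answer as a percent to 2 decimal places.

Real GDP 2006 = Nominal GDP 2006 = 27.89·469 + 42.82·55 + 42.78·336 + 4.93·257 = 31076.60.
Real GDP 2012 (at 2006 prices) = 27.89·699 + 42.82·84 + 42.78·403 + 4.93·200 = 41318.33.
Real growth = 41318.33/31076.60 − 1 = 0.3296.

32.96%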